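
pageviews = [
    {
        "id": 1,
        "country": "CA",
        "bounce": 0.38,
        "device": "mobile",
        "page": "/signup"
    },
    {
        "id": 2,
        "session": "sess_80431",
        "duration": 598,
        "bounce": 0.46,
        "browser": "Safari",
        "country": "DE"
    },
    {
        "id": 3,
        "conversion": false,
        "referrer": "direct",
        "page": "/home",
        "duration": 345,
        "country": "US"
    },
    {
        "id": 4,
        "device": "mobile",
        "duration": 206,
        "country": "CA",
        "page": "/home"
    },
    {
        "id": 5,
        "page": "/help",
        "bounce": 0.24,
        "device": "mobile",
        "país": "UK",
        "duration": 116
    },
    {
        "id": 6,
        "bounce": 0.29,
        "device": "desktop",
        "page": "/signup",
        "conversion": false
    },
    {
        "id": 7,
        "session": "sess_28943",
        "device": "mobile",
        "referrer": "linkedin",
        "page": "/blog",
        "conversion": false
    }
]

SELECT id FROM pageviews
[1, 2, 3, 4, 5, 6, 7]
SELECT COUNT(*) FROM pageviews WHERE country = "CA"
2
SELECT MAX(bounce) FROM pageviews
0.46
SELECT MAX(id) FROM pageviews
7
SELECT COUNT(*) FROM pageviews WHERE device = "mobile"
4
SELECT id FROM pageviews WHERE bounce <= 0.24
[5]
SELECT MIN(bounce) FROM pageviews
0.24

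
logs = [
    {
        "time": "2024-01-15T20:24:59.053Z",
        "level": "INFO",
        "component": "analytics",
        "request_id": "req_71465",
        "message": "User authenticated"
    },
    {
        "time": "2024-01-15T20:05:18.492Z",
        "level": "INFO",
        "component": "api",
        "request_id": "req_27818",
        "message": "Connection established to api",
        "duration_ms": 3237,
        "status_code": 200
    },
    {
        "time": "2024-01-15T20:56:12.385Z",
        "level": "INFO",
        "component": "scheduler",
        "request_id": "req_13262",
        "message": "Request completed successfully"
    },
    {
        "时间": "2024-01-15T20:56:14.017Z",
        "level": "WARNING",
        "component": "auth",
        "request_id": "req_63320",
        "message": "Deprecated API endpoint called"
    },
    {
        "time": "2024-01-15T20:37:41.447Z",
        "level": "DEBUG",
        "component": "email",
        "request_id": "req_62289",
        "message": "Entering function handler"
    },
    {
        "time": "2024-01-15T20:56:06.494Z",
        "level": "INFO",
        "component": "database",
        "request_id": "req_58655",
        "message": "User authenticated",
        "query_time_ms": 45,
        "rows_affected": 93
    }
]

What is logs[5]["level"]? "INFO"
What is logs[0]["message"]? "User authenticated"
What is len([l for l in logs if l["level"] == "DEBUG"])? 1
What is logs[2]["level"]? "INFO"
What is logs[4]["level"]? "DEBUG"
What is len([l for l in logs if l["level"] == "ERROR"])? 0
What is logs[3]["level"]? "WARNING"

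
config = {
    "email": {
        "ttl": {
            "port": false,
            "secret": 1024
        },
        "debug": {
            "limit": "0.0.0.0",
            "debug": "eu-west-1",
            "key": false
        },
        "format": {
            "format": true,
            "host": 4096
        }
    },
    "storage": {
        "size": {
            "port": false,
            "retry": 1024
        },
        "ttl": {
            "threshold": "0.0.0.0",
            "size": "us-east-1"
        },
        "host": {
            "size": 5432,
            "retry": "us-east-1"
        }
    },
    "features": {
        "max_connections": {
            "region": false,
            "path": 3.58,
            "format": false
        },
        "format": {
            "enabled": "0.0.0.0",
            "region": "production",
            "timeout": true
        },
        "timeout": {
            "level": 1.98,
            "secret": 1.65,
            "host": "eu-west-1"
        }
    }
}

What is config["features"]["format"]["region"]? "production"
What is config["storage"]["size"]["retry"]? 1024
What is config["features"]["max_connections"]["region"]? False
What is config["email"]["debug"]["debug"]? "eu-west-1"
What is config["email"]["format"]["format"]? True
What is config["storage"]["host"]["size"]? 5432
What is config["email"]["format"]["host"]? 4096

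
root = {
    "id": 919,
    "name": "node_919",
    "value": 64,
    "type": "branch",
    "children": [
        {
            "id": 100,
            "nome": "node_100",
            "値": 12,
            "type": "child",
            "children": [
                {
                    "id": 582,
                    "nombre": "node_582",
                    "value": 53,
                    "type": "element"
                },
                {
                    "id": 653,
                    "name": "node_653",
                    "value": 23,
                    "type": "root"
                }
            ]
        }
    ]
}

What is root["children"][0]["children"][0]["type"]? "element"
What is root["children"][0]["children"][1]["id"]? 653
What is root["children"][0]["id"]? 100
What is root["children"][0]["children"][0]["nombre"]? "node_582"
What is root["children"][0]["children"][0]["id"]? 582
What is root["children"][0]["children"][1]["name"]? "node_653"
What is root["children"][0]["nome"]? "node_100"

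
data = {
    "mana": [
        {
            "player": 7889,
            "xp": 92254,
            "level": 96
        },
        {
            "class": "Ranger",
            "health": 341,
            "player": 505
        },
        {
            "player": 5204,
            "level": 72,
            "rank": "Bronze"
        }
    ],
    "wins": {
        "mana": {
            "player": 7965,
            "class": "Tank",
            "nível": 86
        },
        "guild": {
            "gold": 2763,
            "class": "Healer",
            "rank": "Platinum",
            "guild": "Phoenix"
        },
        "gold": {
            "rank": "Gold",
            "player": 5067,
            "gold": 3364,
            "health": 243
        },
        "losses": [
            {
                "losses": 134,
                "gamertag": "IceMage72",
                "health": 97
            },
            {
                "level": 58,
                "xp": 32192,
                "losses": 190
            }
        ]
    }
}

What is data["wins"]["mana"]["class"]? "Tank"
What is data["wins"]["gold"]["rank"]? "Gold"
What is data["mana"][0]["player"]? 7889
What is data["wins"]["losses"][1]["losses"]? 190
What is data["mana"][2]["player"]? 5204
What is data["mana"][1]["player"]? 505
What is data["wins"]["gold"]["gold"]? 3364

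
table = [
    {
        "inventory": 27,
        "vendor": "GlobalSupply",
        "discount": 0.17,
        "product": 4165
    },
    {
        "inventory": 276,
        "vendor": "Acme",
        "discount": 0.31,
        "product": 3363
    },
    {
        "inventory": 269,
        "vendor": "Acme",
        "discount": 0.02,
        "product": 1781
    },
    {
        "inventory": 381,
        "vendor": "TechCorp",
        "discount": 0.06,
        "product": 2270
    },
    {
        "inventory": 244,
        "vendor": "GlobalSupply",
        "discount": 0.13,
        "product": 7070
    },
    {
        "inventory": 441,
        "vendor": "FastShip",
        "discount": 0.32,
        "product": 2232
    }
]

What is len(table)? 6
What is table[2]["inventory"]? 269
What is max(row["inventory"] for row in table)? 441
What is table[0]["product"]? 4165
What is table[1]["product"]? 3363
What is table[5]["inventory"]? 441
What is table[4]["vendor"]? "GlobalSupply"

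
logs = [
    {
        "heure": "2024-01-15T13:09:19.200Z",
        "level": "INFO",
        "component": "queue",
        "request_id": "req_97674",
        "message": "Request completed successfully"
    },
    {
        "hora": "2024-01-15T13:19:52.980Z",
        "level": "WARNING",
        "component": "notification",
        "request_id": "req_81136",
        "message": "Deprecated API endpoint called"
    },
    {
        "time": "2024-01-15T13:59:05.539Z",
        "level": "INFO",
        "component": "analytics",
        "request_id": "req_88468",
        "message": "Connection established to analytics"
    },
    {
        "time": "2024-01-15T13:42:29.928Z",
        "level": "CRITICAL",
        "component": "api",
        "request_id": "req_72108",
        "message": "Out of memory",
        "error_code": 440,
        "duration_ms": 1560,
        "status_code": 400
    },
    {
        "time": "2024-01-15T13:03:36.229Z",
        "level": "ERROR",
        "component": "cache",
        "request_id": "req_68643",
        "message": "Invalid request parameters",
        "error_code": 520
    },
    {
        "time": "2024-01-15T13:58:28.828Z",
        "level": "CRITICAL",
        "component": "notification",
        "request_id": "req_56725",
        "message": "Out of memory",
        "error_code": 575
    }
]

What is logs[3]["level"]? "CRITICAL"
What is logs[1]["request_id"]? "req_81136"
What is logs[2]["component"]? "analytics"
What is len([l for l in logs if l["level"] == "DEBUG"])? 0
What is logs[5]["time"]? "2024-01-15T13:58:28.828Z"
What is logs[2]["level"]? "INFO"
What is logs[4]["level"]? "ERROR"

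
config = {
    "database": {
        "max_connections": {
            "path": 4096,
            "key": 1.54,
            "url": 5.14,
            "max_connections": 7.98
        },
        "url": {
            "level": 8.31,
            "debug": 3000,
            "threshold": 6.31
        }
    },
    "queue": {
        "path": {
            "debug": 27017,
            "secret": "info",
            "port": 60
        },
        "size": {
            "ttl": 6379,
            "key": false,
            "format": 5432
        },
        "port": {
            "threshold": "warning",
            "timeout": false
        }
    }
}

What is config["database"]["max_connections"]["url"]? 5.14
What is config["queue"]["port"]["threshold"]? "warning"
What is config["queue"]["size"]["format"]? 5432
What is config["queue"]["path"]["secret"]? "info"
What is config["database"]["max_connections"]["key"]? 1.54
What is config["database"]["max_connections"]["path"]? 4096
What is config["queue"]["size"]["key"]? False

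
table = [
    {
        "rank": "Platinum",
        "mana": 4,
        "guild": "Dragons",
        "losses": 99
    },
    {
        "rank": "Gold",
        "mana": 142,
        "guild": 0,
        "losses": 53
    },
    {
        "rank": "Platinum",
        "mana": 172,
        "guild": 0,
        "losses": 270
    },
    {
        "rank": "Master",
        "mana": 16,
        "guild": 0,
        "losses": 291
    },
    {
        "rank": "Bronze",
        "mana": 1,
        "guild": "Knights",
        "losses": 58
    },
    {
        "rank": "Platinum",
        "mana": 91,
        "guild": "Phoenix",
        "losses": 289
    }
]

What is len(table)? 6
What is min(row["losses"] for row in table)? 53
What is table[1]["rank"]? "Gold"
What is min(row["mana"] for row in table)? 1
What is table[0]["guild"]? "Dragons"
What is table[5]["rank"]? "Platinum"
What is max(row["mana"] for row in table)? 172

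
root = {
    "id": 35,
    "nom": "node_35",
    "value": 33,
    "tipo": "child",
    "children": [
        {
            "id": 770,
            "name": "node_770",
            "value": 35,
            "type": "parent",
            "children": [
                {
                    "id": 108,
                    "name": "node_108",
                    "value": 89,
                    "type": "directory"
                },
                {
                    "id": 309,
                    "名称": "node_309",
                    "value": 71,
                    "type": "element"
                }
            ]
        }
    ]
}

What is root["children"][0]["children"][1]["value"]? 71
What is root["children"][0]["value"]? 35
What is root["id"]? 35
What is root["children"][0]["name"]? "node_770"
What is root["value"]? 33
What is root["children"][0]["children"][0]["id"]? 108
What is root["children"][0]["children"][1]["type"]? "element"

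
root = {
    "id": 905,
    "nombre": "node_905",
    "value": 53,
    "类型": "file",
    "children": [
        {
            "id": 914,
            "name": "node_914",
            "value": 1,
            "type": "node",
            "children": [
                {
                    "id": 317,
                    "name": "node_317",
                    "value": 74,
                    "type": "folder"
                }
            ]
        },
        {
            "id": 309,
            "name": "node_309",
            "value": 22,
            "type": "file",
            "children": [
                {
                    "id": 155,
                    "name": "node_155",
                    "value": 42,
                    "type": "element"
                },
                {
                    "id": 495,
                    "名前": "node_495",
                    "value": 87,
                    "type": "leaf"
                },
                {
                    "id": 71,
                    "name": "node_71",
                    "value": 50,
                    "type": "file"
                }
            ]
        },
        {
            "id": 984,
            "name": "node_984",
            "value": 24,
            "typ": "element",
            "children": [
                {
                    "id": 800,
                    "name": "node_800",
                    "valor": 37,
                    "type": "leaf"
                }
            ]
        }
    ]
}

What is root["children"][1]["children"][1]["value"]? 87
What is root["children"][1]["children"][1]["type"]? "leaf"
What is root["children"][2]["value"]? 24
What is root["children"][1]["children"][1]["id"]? 495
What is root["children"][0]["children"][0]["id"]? 317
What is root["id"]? 905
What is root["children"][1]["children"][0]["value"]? 42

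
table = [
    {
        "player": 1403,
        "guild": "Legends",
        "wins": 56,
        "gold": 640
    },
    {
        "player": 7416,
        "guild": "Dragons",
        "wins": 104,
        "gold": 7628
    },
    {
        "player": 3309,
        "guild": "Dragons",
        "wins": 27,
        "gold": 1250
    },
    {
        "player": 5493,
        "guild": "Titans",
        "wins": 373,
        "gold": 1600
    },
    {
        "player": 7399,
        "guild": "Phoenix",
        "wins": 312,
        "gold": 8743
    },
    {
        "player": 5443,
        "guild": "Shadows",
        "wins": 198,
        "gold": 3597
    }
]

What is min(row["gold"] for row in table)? 640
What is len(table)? 6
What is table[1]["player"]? 7416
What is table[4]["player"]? 7399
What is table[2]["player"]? 3309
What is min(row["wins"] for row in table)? 27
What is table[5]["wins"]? 198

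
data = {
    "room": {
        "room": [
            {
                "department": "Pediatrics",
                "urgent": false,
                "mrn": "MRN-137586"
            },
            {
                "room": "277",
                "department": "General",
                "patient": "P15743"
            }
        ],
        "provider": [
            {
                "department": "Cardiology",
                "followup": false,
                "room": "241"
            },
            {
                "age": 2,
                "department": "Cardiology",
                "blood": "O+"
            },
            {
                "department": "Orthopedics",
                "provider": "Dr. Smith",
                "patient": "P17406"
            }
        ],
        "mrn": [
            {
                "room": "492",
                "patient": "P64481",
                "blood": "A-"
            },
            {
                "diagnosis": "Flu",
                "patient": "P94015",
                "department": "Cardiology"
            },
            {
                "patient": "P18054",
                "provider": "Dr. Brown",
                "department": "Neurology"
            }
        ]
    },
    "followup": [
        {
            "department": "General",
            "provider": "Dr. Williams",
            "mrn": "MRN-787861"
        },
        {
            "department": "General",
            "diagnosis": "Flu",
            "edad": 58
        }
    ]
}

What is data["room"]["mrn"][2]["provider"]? "Dr. Brown"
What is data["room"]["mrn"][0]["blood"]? "A-"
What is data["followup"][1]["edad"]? 58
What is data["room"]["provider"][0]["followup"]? False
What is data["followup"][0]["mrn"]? "MRN-787861"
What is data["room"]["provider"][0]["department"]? "Cardiology"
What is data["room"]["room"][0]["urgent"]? False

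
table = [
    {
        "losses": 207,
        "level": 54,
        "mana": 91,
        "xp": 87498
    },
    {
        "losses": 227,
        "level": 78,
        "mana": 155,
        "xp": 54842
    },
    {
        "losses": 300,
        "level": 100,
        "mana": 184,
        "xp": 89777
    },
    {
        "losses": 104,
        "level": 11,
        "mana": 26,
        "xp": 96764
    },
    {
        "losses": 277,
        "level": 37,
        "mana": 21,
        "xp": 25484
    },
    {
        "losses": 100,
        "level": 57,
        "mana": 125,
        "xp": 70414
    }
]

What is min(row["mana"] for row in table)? 21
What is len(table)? 6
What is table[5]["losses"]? 100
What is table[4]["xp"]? 25484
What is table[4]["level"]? 37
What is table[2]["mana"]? 184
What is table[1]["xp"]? 54842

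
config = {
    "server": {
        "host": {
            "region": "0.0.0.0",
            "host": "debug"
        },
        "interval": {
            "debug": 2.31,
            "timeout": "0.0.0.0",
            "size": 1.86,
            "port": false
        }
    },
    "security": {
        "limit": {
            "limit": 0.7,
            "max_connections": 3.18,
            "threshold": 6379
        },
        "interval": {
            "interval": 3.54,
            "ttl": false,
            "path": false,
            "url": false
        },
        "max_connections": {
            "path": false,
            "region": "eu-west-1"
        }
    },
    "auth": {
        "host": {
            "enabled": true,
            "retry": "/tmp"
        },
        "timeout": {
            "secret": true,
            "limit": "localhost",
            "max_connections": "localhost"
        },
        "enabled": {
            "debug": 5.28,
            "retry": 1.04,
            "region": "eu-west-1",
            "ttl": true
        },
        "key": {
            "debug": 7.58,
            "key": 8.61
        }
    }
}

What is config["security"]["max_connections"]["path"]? False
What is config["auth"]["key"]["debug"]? 7.58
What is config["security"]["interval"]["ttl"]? False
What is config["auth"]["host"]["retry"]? "/tmp"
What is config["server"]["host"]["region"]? "0.0.0.0"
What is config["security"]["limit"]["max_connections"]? 3.18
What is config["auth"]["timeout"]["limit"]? "localhost"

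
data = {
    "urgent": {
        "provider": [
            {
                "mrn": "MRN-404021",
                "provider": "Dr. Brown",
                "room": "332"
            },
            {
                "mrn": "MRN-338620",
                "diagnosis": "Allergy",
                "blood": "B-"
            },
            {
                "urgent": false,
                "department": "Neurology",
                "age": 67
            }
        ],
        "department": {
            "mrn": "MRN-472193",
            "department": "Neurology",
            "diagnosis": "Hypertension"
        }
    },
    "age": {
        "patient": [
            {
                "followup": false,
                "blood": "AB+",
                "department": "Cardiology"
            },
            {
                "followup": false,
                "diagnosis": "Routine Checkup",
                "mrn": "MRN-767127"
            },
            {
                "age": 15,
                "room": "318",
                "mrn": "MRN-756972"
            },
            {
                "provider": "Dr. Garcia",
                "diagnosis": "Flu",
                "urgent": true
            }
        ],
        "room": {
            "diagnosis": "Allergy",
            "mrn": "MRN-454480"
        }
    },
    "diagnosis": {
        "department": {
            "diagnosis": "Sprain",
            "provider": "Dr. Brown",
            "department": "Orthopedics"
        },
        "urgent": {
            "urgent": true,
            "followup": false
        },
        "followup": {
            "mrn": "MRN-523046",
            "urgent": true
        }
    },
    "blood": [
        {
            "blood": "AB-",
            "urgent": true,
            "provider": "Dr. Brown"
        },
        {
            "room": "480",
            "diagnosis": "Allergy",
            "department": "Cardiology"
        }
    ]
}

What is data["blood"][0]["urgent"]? True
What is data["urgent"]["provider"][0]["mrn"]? "MRN-404021"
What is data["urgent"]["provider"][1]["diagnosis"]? "Allergy"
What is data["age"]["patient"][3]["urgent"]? True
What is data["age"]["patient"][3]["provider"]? "Dr. Garcia"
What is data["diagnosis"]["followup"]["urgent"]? True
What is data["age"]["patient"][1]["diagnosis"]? "Routine Checkup"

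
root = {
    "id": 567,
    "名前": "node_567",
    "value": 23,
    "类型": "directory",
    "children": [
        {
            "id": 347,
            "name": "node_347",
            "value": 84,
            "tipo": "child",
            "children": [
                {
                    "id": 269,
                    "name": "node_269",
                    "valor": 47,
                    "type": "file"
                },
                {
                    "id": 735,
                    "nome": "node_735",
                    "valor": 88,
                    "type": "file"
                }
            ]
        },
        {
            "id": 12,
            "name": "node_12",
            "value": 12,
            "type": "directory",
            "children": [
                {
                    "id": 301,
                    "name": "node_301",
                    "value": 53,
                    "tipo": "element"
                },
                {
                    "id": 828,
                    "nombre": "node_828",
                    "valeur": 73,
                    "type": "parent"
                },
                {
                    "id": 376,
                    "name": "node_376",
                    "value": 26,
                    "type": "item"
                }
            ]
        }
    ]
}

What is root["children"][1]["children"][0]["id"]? 301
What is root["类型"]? "directory"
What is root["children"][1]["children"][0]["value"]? 53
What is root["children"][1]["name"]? "node_12"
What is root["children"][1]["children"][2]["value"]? 26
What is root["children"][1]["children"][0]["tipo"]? "element"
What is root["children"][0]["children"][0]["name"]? "node_269"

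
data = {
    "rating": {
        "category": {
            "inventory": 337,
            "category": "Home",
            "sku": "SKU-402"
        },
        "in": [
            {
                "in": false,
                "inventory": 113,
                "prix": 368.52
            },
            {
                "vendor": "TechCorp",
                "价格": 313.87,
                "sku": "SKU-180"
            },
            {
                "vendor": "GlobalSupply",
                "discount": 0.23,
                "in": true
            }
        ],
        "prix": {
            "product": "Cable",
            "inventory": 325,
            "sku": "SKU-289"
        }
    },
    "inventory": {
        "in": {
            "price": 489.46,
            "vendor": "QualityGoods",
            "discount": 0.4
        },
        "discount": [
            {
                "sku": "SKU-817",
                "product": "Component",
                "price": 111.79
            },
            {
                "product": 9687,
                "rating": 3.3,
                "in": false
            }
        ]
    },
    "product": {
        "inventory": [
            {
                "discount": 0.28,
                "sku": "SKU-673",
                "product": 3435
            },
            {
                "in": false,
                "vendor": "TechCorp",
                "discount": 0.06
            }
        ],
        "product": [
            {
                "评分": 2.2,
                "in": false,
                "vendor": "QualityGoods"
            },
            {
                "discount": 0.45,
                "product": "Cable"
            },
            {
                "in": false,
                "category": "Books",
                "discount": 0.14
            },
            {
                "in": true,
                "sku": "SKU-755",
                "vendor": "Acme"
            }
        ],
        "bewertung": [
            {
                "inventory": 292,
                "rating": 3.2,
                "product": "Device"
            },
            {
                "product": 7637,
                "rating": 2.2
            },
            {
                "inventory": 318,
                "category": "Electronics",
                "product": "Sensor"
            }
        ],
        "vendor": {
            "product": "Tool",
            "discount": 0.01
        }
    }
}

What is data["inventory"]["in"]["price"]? 489.46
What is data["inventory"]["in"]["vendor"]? "QualityGoods"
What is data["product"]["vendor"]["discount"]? 0.01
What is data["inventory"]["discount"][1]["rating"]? 3.3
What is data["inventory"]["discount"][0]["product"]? "Component"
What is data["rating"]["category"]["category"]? "Home"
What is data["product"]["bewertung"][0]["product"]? "Device"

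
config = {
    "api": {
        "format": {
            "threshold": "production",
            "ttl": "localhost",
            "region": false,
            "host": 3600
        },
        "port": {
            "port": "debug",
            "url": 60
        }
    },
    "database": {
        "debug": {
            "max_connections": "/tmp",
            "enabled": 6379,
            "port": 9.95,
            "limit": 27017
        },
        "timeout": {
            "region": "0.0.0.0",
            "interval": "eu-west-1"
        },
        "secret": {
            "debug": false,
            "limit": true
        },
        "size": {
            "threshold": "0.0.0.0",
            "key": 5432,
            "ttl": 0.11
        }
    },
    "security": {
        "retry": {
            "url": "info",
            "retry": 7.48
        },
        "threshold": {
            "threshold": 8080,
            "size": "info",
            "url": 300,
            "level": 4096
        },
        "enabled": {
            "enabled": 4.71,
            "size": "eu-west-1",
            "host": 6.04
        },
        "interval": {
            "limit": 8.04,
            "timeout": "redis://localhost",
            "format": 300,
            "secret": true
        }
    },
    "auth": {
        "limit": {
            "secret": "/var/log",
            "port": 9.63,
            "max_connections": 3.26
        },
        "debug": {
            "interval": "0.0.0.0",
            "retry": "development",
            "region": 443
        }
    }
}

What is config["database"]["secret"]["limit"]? True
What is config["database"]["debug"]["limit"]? 27017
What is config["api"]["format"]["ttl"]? "localhost"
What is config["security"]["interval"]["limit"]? 8.04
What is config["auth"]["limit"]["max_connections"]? 3.26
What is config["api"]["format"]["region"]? False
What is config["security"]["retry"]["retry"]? 7.48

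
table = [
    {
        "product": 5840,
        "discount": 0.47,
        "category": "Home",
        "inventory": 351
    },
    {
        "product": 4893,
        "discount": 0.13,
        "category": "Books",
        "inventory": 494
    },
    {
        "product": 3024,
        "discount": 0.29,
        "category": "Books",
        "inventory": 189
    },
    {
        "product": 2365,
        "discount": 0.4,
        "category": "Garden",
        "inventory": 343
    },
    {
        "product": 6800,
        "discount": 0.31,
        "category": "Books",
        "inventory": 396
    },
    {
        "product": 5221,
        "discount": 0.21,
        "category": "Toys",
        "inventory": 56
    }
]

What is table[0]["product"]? 5840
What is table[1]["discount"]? 0.13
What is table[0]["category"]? "Home"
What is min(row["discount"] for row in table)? 0.13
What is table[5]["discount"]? 0.21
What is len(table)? 6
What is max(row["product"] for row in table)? 6800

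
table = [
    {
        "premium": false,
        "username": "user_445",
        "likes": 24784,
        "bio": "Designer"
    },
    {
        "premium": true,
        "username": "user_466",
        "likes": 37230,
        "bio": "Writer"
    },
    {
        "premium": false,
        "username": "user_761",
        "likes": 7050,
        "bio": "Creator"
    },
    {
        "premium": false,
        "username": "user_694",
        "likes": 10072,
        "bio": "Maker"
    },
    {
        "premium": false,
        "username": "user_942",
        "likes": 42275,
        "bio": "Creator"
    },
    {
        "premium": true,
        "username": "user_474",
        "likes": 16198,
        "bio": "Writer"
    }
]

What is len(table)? 6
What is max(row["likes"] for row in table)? 42275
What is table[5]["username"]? "user_474"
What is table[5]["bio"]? "Writer"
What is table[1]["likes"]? 37230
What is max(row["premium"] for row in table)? True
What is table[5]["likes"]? 16198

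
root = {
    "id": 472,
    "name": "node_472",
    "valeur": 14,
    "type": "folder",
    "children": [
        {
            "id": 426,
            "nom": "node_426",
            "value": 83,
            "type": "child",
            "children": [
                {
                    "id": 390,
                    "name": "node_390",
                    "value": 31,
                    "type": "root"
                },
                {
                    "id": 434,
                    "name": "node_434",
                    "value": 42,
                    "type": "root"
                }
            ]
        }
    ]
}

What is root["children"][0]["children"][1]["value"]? 42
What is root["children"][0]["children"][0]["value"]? 31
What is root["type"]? "folder"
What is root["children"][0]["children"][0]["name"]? "node_390"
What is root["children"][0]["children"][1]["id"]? 434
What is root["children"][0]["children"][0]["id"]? 390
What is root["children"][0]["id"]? 426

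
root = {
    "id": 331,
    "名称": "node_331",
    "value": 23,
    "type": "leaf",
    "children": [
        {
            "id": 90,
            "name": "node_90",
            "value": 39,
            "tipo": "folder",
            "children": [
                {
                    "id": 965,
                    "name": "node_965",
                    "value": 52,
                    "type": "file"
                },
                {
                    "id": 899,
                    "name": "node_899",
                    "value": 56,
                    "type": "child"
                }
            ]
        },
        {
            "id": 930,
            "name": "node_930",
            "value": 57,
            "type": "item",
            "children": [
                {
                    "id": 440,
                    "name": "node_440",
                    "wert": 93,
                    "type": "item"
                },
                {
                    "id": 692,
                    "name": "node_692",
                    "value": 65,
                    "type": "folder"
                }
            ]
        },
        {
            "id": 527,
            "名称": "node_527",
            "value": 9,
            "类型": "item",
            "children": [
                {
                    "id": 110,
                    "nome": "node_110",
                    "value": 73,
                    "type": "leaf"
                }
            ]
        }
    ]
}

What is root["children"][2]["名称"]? "node_527"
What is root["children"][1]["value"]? 57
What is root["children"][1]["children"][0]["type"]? "item"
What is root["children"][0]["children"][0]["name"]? "node_965"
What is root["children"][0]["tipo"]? "folder"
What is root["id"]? 331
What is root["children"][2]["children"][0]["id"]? 110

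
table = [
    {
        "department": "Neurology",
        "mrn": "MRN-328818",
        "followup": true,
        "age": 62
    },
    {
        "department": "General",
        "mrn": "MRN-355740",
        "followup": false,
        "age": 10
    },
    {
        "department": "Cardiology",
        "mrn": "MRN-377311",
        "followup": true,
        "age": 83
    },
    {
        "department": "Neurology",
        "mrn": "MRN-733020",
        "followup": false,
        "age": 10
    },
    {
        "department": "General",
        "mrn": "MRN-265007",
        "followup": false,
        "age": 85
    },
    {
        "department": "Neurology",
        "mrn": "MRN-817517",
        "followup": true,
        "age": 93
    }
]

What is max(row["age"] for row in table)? 93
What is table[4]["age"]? 85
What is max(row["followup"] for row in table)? True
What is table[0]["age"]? 62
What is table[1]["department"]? "General"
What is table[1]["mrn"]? "MRN-355740"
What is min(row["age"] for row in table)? 10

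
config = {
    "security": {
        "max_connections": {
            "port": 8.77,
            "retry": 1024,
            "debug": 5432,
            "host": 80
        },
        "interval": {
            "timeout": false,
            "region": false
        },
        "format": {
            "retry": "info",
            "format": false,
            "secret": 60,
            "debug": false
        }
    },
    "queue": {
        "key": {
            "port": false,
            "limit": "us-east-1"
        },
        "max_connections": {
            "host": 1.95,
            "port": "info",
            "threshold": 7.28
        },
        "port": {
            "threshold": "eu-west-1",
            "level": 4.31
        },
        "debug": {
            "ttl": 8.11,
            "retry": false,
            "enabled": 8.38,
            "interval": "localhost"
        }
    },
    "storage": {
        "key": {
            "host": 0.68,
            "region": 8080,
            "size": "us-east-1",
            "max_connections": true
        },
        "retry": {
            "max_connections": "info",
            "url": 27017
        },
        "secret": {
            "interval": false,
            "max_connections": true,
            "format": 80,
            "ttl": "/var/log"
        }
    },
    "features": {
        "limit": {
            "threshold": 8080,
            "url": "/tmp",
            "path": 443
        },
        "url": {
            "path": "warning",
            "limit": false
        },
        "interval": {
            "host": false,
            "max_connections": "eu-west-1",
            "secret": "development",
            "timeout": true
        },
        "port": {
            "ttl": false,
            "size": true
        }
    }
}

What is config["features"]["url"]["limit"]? False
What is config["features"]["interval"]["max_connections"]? "eu-west-1"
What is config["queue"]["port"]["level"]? 4.31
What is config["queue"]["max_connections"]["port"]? "info"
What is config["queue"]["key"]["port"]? False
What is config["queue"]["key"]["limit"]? "us-east-1"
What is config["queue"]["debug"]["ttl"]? 8.11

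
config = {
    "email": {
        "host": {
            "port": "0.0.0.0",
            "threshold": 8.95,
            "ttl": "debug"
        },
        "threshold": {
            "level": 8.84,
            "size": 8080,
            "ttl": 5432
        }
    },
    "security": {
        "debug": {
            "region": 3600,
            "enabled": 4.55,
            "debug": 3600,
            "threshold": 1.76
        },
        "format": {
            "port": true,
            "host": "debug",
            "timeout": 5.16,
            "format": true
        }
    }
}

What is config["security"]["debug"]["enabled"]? 4.55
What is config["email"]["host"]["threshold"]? 8.95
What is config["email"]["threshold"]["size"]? 8080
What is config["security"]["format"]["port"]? True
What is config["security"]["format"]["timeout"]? 5.16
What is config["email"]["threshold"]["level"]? 8.84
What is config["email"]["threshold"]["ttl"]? 5432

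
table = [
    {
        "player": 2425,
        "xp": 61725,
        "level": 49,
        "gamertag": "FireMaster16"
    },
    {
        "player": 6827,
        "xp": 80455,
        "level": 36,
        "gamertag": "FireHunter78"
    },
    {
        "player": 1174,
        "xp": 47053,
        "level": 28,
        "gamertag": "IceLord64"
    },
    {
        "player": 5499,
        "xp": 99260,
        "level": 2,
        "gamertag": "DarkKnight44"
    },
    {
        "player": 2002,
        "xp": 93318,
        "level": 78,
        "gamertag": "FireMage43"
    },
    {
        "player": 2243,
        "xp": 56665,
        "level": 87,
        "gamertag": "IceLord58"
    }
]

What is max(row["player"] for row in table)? 6827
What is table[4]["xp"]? 93318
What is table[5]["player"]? 2243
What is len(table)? 6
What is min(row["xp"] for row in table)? 47053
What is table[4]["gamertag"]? "FireMage43"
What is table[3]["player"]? 5499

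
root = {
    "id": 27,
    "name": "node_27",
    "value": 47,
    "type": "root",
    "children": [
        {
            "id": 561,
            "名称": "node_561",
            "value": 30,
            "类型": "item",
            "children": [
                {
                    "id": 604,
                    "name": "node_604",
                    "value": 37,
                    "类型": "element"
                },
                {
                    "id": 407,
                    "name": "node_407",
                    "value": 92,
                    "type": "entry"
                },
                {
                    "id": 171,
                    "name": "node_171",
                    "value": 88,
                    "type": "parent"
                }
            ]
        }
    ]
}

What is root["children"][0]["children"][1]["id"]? 407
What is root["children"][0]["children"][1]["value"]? 92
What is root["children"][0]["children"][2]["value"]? 88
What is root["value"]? 47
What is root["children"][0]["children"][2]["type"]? "parent"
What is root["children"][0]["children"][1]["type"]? "entry"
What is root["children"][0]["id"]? 561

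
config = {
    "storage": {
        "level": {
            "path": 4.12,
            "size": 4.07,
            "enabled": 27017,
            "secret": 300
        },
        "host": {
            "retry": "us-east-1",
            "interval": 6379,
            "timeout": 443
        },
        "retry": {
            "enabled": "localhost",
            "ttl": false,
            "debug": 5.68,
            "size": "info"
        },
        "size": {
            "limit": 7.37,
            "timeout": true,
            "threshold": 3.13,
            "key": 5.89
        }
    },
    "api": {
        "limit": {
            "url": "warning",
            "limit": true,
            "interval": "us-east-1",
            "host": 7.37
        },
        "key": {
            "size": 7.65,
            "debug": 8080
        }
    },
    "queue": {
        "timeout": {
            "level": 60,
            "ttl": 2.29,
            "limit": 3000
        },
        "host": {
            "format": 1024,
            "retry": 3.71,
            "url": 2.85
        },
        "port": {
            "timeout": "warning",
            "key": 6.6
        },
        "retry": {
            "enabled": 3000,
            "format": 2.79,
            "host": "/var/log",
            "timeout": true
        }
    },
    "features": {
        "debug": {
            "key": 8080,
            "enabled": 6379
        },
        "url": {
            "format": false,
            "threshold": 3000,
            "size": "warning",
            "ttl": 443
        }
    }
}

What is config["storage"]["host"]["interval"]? 6379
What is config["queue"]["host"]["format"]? 1024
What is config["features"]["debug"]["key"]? 8080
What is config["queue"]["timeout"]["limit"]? 3000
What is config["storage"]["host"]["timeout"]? 443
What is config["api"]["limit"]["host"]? 7.37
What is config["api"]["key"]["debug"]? 8080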